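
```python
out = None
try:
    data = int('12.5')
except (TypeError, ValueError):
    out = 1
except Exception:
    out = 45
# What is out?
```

Step-by-step execution trace:
1. `data = int('12.5')` raises ValueError.
2. `except (TypeError, ValueError)` matches (ValueError is in the tuple) → out = 1.
3. `except Exception` is not reached.
Result: 1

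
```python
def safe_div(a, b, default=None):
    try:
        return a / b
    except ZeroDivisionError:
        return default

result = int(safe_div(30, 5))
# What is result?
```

Step-by-step execution trace:
1. `safe_div(30, 5)` enters try: `return 30 / 5` → returns 6.0. No exception raised.
2. `except ZeroDivisionError` is skipped.
3. `int(6.0)` → 6 → result = 6.
Result: 6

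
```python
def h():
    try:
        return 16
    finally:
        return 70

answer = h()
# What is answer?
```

Step-by-step execution trace:
1. `h()` enters try: `return 16` sets pending return value 16.
2. Before returning, `finally: return 70` runs and overrides the pending return.
3. h() returns 70 → answer = 70.
Result: 70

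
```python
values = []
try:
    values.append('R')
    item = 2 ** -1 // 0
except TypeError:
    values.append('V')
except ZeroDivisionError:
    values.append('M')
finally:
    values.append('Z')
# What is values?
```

Step-by-step execution trace:
1. try: `values.append('R')` → values = ['R'].
2. `item = 2 ** -1 // 0` raises ZeroDivisionError.
3. `except TypeError` does not match ZeroDivisionError; skipped.
4. `except ZeroDivisionError` matches → `values.append('M')` → values = ['R', 'M'].
5. finally always runs: `values.append('Z')` → values = ['R', 'M', 'Z'].
Result: ['R', 'M', 'Z']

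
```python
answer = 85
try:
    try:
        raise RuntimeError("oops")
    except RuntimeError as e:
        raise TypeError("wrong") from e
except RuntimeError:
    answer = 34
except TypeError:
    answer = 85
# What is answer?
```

Step-by-step execution trace:
1. Inner try raises RuntimeError; inner `except RuntimeError as e` catches it.
2. `raise TypeError(...) from e` raises TypeError (RuntimeError is attached as __cause__, but only TypeError is active).
3. Outer `except RuntimeError` does not match TypeError; skipped.
4. Outer `except TypeError` matches → answer = 85.
Result: 85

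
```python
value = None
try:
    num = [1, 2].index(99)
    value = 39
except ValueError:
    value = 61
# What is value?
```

Step-by-step execution trace:
1. `num = [1, 2].index(99)` raises ValueError.
2. `value = 39` is not reached.
3. `except ValueError` matches → value = 61.
Result: 61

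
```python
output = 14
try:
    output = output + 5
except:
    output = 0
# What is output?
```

Step-by-step execution trace:
1. output starts at 14.
2. try: `output = output + 5` → output = 19. No exception raised.
3. `except` is skipped.
Result: 19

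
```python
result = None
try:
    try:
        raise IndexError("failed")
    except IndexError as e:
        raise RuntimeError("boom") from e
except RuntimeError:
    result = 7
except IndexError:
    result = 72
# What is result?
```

Step-by-step execution trace:
1. Inner try raises IndexError; inner `except IndexError as e` catches it.
2. `raise RuntimeError(...) from e` raises RuntimeError (IndexError is attached as __cause__, but only RuntimeError is active).
3. Outer `except RuntimeError` matches → result = 7.
4. `except IndexError` is not reached.
Result: 7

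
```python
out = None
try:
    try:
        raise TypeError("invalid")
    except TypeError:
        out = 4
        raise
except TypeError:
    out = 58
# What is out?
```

Step-by-step execution trace:
1. Inner try: `raise TypeError("invalid")` raises TypeError.
2. Inner `except TypeError` matches → out = 4.
3. bare `raise` re-raises the same TypeError.
4. Outer `except TypeError` matches → out = 58.
Result: 58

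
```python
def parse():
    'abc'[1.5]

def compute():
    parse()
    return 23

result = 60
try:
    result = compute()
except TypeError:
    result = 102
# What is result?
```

Step-by-step execution trace:
1. result starts at 60.
2. try: `compute()` calls `parse()`.
3. `parse()` evaluates `'abc'[1.5]`, which raises TypeError; it propagates through compute (uncaught).
4. `return 23` in compute is not reached; the assignment to result does not complete.
5. `except TypeError` matches → result = 102.
Result: 102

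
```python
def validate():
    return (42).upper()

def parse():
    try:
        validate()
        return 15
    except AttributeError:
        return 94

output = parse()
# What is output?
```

Step-by-step execution trace:
1. `parse()` calls `validate()`.
2. `validate()` evaluates `(42).upper()`, which raises AttributeError; it propagates to the caller.
3. `return 15` is not reached.
4. `except AttributeError` in parse matches → returns 94.
5. output = 94.
Result: 94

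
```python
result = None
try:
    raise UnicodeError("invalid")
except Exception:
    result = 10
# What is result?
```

Step-by-step execution trace:
1. `raise UnicodeError(...)` raises UnicodeError.
2. `except Exception` matches (UnicodeError is a subclass of Exception) → result = 10.
Result: 10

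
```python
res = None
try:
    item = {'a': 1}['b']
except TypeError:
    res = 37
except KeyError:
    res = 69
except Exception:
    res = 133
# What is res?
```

Step-by-step execution trace:
1. `item = {'a': 1}['b']` raises KeyError.
2. `except TypeError` does not match KeyError; skipped.
3. `except KeyError` matches → res = 69.
4. Remaining except clauses are skipped.
Result: 69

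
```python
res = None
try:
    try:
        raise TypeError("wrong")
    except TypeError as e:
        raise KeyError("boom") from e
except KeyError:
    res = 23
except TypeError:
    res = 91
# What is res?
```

Step-by-step execution trace:
1. Inner try raises TypeError; inner `except TypeError as e` catches it.
2. `raise KeyError(...) from e` raises KeyError (TypeError is attached as __cause__, but only KeyError is active).
3. Outer `except KeyError` matches → res = 23.
4. `except TypeError` is not reached.
Result: 23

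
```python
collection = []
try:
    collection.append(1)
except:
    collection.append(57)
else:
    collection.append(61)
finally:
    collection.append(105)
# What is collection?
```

Step-by-step execution trace:
1. try: `collection.append(1)` → collection = [1]. No exception raised.
2. `except` is skipped.
3. `else` runs: `collection.append(61)` → collection = [1, 61].
4. `finally` always runs: `collection.append(105)` → collection = [1, 61, 105].
Result: [1, 61, 105]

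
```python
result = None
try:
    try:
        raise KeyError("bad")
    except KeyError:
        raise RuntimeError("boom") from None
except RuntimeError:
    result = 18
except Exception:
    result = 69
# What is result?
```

Step-by-step execution trace:
1. Inner try raises KeyError; inner `except KeyError` catches it.
2. `raise RuntimeError(...) from None` raises RuntimeError (from None suppresses __context__, but the active exception is still RuntimeError).
3. Outer `except RuntimeError` matches → result = 18.
4. `except Exception` is not reached.
Result: 18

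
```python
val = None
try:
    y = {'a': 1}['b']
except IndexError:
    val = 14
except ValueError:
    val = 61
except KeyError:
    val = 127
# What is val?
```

Step-by-step execution trace:
1. `y = {'a': 1}['b']` raises KeyError.
2. `except IndexError` does not match KeyError; skipped.
3. `except ValueError` does not match KeyError; skipped.
4. `except KeyError` matches → val = 127.
Result: 127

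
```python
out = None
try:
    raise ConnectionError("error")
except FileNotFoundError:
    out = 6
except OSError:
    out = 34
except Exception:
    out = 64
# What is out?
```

Step-by-step execution trace:
1. `raise ConnectionError(...)` raises ConnectionError.
2. `except FileNotFoundError` does not match (ConnectionError is not a subclass of FileNotFoundError); skipped.
3. `except OSError` matches (ConnectionError is a subclass of OSError) → out = 34.
4. `except Exception` is not reached.
Result: 34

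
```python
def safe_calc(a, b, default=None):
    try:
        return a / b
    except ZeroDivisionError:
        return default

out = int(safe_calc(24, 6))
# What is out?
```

Step-by-step execution trace:
1. `safe_calc(24, 6)` enters try: `return 24 / 6` → returns 4.0. No exception raised.
2. `except ZeroDivisionError` is skipped.
3. `int(4.0)` → 4 → out = 4.
Result: 4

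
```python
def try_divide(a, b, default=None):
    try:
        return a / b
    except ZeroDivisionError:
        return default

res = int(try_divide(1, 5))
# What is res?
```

Step-by-step execution trace:
1. `try_divide(1, 5)` enters try: `return 1 / 5` → returns 0.2. No exception raised.
2. `except ZeroDivisionError` is skipped.
3. `int(0.2)` → 0 → res = 0.
Result: 0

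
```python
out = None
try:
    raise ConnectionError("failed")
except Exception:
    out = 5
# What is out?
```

Step-by-step execution trace:
1. `raise ConnectionError(...)` raises ConnectionError.
2. `except Exception` matches (ConnectionError is a subclass of Exception) → out = 5.
Result: 5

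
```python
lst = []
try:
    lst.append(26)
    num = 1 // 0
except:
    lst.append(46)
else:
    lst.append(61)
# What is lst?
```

Step-by-step execution trace:
1. try: `lst.append(26)` → lst = [26].
2. `num = 1 // 0` raises ZeroDivisionError.
3. bare `except` matches → `lst.append(46)` → lst = [26, 46].
4. `else` is skipped (an exception was raised).
Result: [26, 46]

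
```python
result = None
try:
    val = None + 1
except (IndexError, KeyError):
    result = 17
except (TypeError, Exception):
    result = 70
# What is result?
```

Step-by-step execution trace:
1. `val = None + 1` raises TypeError.
2. `except (IndexError, KeyError)` does not match TypeError; skipped.
3. `except (TypeError, Exception)` matches (TypeError is in the tuple) → result = 70.
Result: 70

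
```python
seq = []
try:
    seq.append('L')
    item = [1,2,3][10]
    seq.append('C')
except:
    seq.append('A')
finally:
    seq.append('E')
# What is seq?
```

Step-by-step execution trace:
1. try: `seq.append('L')` → seq = ['L'].
2. `item = [1,2,3][10]` raises IndexError; `seq.append('C')` is not reached.
3. bare `except` matches → `seq.append('A')` → seq = ['L', 'A'].
4. finally always runs: `seq.append('E')` → seq = ['L', 'A', 'E'].
Result: ['L', 'A', 'E']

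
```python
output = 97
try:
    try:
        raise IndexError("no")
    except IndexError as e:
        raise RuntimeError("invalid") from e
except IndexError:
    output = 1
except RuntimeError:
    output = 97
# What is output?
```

Step-by-step execution trace:
1. Inner try raises IndexError; inner `except IndexError as e` catches it.
2. `raise RuntimeError(...) from e` raises RuntimeError (IndexError is attached as __cause__, but only RuntimeError is active).
3. Outer `except IndexError` does not match RuntimeError; skipped.
4. Outer `except RuntimeError` matches → output = 97.
Result: 97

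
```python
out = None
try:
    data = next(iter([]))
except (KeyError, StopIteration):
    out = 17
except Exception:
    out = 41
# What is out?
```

Step-by-step execution trace:
1. `data = next(iter([]))` raises StopIteration.
2. `except (KeyError, StopIteration)` matches (StopIteration is in the tuple) → out = 17.
3. `except Exception` is not reached.
Result: 17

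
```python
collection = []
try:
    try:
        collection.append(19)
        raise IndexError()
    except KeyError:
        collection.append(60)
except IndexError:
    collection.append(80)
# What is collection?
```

Step-by-step execution trace:
1. Inner try: `collection.append(19)` → collection = [19].
2. `raise IndexError()` raises IndexError.
3. Inner `except KeyError` does not match IndexError; exception propagates to outer try.
4. Outer `except IndexError` matches → `collection.append(80)` → collection = [19, 80].
Result: [19, 80]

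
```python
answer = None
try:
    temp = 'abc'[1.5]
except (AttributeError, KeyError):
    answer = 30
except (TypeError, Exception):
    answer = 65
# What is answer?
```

Step-by-step execution trace:
1. `temp = 'abc'[1.5]` raises TypeError.
2. `except (AttributeError, KeyError)` does not match TypeError; skipped.
3. `except (TypeError, Exception)` matches (TypeError is in the tuple) → answer = 65.
Result: 65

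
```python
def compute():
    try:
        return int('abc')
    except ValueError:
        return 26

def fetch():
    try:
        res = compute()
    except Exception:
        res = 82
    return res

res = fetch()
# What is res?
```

Step-by-step execution trace:
1. `fetch()` calls `compute()`.
2. In compute: `int('abc')` raises ValueError; `except ValueError` catches it → returns 26.
3. In fetch: `res = compute()` → res = 26. No exception reaches fetch.
4. `except Exception` is skipped; fetch returns 26.
5. res = 26.
Result: 26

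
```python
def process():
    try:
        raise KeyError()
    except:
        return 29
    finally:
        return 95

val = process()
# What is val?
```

Step-by-step execution trace:
1. `process()` enters try: `raise KeyError()` raises KeyError.
2. bare `except` matches → `return 29` sets pending return value 29.
3. Before returning, `finally: return 95` runs and overrides the pending return.
4. process() returns 95 → val = 95.
Result: 95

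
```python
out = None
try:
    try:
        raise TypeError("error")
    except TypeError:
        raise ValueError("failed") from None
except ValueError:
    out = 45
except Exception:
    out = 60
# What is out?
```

Step-by-step execution trace:
1. Inner try raises TypeError; inner `except TypeError` catches it.
2. `raise ValueError(...) from None` raises ValueError (from None suppresses __context__, but the active exception is still ValueError).
3. Outer `except ValueError` matches → out = 45.
4. `except Exception` is not reached.
Result: 45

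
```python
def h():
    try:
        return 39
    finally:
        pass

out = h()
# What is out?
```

Step-by-step execution trace:
1. `h()` enters try: `return 39` sets pending return value 39.
2. Before returning, `finally: pass` runs (no effect).
3. h() returns 39 → out = 39.
Result: 39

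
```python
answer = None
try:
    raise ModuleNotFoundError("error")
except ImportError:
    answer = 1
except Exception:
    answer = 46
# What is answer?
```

Step-by-step execution trace:
1. `raise ModuleNotFoundError(...)` raises ModuleNotFoundError.
2. `except ImportError` matches (ModuleNotFoundError is a subclass of ImportError) → answer = 1.
3. `except Exception` is not reached.
Result: 1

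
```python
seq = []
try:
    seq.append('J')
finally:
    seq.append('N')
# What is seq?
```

Step-by-step execution trace:
1. try: `seq.append('J')` → seq = ['J'].
2. The try body completes without raising.
3. finally always runs: `seq.append('N')` → seq = ['J', 'N'].
Result: ['J', 'N']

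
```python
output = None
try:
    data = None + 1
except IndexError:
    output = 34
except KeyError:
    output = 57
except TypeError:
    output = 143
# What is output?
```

Step-by-step execution trace:
1. `data = None + 1` raises TypeError.
2. `except IndexError` does not match TypeError; skipped.
3. `except KeyError` does not match TypeError; skipped.
4. `except TypeError` matches → output = 143.
Result: 143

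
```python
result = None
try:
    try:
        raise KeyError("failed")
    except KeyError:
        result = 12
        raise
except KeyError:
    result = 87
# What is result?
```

Step-by-step execution trace:
1. Inner try: `raise KeyError("failed")` raises KeyError.
2. Inner `except KeyError` matches → result = 12.
3. bare `raise` re-raises the same KeyError.
4. Outer `except KeyError` matches → result = 87.
Result: 87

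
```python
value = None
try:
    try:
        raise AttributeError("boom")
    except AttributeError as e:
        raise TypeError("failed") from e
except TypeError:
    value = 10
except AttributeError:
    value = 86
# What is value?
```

Step-by-step execution trace:
1. Inner try raises AttributeError; inner `except AttributeError as e` catches it.
2. `raise TypeError(...) from e` raises TypeError (AttributeError is attached as __cause__, but only TypeError is active).
3. Outer `except TypeError` matches → value = 10.
4. `except AttributeError` is not reached.
Result: 10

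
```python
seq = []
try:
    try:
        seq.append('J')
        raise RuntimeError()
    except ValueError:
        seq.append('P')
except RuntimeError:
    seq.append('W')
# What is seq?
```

Step-by-step execution trace:
1. Inner try: `seq.append('J')` → seq = ['J'].
2. `raise RuntimeError()` raises RuntimeError.
3. Inner `except ValueError` does not match RuntimeError; exception propagates to outer try.
4. Outer `except RuntimeError` matches → `seq.append('W')` → seq = ['J', 'W'].
Result: ['J', 'W']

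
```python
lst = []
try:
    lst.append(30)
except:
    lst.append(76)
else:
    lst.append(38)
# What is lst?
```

Step-by-step execution trace:
1. try: `lst.append(30)` → lst = [30]. No exception raised.
2. `except` is skipped.
3. `else` runs (try completed without exception): `lst.append(38)` → lst = [30, 38].
Result: [30, 38]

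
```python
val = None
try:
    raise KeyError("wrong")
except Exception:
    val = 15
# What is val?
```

Step-by-step execution trace:
1. `raise KeyError(...)` raises KeyError.
2. `except Exception` matches (KeyError is a subclass of Exception) → val = 15.
Result: 15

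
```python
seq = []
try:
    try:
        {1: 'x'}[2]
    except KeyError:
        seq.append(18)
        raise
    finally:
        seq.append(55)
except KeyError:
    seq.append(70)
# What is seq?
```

Step-by-step execution trace:
1. Inner try: `{1: 'x'}[2]` raises KeyError.
2. Inner `except KeyError` matches → `seq.append(18)` → seq = [18].
3. bare `raise` re-raises KeyError.
4. Inner `finally` runs during unwinding: `seq.append(55)` → seq = [18, 55].
5. Outer `except KeyError` matches → `seq.append(70)` → seq = [18, 55, 70].
Result: [18, 55, 70]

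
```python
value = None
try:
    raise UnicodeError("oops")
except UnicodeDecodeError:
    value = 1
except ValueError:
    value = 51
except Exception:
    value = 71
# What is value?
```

Step-by-step execution trace:
1. `raise UnicodeError(...)` raises UnicodeError.
2. `except UnicodeDecodeError` does not match (UnicodeError is not a subclass of UnicodeDecodeError); skipped.
3. `except ValueError` matches (UnicodeError is a subclass of ValueError) → value = 51.
4. `except Exception` is not reached.
Result: 51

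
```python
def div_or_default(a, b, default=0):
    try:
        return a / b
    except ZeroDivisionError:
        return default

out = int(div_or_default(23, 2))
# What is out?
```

Step-by-step execution trace:
1. `div_or_default(23, 2)` enters try: `return 23 / 2` → returns 11.5. No exception raised.
2. `except ZeroDivisionError` is skipped.
3. `int(11.5)` → 11 → out = 11.
Result: 11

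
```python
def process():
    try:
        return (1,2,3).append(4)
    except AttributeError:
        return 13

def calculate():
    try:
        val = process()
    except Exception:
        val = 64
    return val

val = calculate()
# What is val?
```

Step-by-step execution trace:
1. `calculate()` calls `process()`.
2. In process: `(1,2,3).append(4)` raises AttributeError; `except AttributeError` catches it → returns 13.
3. In calculate: `val = process()` → val = 13. No exception reaches calculate.
4. `except Exception` is skipped; calculate returns 13.
5. val = 13.
Result: 13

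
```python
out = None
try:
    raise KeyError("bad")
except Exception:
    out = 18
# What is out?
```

Step-by-step execution trace:
1. `raise KeyError(...)` raises KeyError.
2. `except Exception` matches (KeyError is a subclass of Exception) → out = 18.
Result: 18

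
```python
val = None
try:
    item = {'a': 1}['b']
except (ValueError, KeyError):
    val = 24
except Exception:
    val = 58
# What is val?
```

Step-by-step execution trace:
1. `item = {'a': 1}['b']` raises KeyError.
2. `except (ValueError, KeyError)` matches (KeyError is in the tuple) → val = 24.
3. `except Exception` is not reached.
Result: 24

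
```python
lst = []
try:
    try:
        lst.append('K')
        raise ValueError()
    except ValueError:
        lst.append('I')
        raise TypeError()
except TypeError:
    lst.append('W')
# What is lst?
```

Step-by-step execution trace:
1. Inner try: `lst.append('K')` → lst = ['K'].
2. `raise ValueError()` raises ValueError.
3. Inner `except ValueError` matches → `lst.append('I')` → lst = ['K', 'I'].
4. `raise TypeError()` raises TypeError; propagates to outer try.
5. Outer `except TypeError` matches → `lst.append('W')` → lst = ['K', 'I', 'W'].
Result: ['K', 'I', 'W']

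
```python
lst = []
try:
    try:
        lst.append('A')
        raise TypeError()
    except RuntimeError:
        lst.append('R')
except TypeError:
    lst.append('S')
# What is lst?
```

Step-by-step execution trace:
1. Inner try: `lst.append('A')` → lst = ['A'].
2. `raise TypeError()` raises TypeError.
3. Inner `except RuntimeError` does not match TypeError; exception propagates to outer try.
4. Outer `except TypeError` matches → `lst.append('S')` → lst = ['A', 'S'].
Result: ['A', 'S']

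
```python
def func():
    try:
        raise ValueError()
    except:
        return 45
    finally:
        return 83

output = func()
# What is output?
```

Step-by-step execution trace:
1. `func()` enters try: `raise ValueError()` raises ValueError.
2. bare `except` matches → `return 45` sets pending return value 45.
3. Before returning, `finally: return 83` runs and overrides the pending return.
4. func() returns 83 → output = 83.
Result: 83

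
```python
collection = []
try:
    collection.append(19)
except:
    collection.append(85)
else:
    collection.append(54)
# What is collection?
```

Step-by-step execution trace:
1. try: `collection.append(19)` → collection = [19]. No exception raised.
2. `except` is skipped.
3. `else` runs (try completed without exception): `collection.append(54)` → collection = [19, 54].
Result: [19, 54]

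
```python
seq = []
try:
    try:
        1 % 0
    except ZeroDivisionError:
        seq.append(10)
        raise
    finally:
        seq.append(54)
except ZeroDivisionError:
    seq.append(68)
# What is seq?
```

Step-by-step execution trace:
1. Inner try: `1 % 0` raises ZeroDivisionError.
2. Inner `except ZeroDivisionError` matches → `seq.append(10)` → seq = [10].
3. bare `raise` re-raises ZeroDivisionError.
4. Inner `finally` runs during unwinding: `seq.append(54)` → seq = [10, 54].
5. Outer `except ZeroDivisionError` matches → `seq.append(68)` → seq = [10, 54, 68].
Result: [10, 54, 68]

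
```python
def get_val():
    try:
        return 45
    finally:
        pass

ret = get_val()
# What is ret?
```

Step-by-step execution trace:
1. `get_val()` enters try: `return 45` sets pending return value 45.
2. Before returning, `finally: pass` runs (no effect).
3. get_val() returns 45 → ret = 45.
Result: 45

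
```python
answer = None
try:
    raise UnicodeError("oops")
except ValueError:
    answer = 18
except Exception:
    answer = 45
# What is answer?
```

Step-by-step execution trace:
1. `raise UnicodeError(...)` raises UnicodeError.
2. `except ValueError` matches (UnicodeError is a subclass of ValueError) → answer = 18.
3. `except Exception` is not reached.
Result: 18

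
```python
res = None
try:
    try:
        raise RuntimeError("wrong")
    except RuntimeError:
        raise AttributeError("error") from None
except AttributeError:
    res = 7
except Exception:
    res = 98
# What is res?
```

Step-by-step execution trace:
1. Inner try raises RuntimeError; inner `except RuntimeError` catches it.
2. `raise AttributeError(...) from None` raises AttributeError (from None suppresses __context__, but the active exception is still AttributeError).
3. Outer `except AttributeError` matches → res = 7.
4. `except Exception` is not reached.
Result: 7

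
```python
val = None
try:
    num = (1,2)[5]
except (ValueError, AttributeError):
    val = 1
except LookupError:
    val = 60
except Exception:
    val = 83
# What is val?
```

Step-by-step execution trace:
1. `num = (1,2)[5]` raises IndexError.
2. `except (ValueError, AttributeError)` does not match IndexError; skipped.
3. `except LookupError` matches (IndexError is a subclass of LookupError) → val = 60.
4. `except Exception` is not reached.
Result: 60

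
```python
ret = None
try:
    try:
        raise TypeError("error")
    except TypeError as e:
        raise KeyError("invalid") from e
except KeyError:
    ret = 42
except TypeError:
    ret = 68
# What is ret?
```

Step-by-step execution trace:
1. Inner try raises TypeError; inner `except TypeError as e` catches it.
2. `raise KeyError(...) from e` raises KeyError (TypeError is attached as __cause__, but only KeyError is active).
3. Outer `except KeyError` matches → ret = 42.
4. `except TypeError` is not reached.
Result: 42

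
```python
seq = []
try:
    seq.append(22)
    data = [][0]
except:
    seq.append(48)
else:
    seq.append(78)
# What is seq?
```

Step-by-step execution trace:
1. try: `seq.append(22)` → seq = [22].
2. `data = [][0]` raises IndexError.
3. bare `except` matches → `seq.append(48)` → seq = [22, 48].
4. `else` is skipped (an exception was raised).
Result: [22, 48]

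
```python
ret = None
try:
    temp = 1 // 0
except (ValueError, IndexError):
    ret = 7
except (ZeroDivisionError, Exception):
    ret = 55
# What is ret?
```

Step-by-step execution trace:
1. `temp = 1 // 0` raises ZeroDivisionError.
2. `except (ValueError, IndexError)` does not match ZeroDivisionError; skipped.
3. `except (ZeroDivisionError, Exception)` matches (ZeroDivisionError is in the tuple) → ret = 55.
Result: 55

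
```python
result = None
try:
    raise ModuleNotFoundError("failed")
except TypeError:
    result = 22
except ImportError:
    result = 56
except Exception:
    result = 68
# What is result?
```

Step-by-step execution trace:
1. `raise ModuleNotFoundError(...)` raises ModuleNotFoundError.
2. `except TypeError` does not match (ModuleNotFoundError is not a subclass of TypeError); skipped.
3. `except ImportError` matches (ModuleNotFoundError is a subclass of ImportError) → result = 56.
4. `except Exception` is not reached.
Result: 56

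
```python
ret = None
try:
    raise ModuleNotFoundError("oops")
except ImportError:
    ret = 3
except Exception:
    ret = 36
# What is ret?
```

Step-by-step execution trace:
1. `raise ModuleNotFoundError(...)` raises ModuleNotFoundError.
2. `except ImportError` matches (ModuleNotFoundError is a subclass of ImportError) → ret = 3.
3. `except Exception` is not reached.
Result: 3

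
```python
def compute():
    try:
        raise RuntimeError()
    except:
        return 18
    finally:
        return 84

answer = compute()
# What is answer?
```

Step-by-step execution trace:
1. `compute()` enters try: `raise RuntimeError()` raises RuntimeError.
2. bare `except` matches → `return 18` sets pending return value 18.
3. Before returning, `finally: return 84` runs and overrides the pending return.
4. compute() returns 84 → answer = 84.
Result: 84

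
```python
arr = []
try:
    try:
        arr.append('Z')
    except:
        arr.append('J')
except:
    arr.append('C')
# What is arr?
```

Step-by-step execution trace:
1. Inner try: `arr.append('Z')` → arr = ['Z']. No exception raised.
2. Inner `except` is skipped.
3. Inner try completes normally; outer `except` is skipped.
Result: ['Z']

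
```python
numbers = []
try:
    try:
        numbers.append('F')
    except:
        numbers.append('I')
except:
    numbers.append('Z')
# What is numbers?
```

Step-by-step execution trace:
1. Inner try: `numbers.append('F')` → numbers = ['F']. No exception raised.
2. Inner `except` is skipped.
3. Inner try completes normally; outer `except` is skipped.
Result: ['F']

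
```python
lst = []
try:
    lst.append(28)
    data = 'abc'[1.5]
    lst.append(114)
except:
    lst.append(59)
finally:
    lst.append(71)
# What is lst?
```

Step-by-step execution trace:
1. try: `lst.append(28)` → lst = [28].
2. `data = 'abc'[1.5]` raises TypeError; `lst.append(114)` is not reached.
3. bare `except` matches → `lst.append(59)` → lst = [28, 59].
4. finally always runs: `lst.append(71)` → lst = [28, 59, 71].
Result: [28, 59, 71]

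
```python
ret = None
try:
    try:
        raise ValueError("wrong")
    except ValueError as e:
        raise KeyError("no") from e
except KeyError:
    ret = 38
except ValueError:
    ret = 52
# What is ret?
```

Step-by-step execution trace:
1. Inner try raises ValueError; inner `except ValueError as e` catches it.
2. `raise KeyError(...) from e` raises KeyError (ValueError is attached as __cause__, but only KeyError is active).
3. Outer `except KeyError` matches → ret = 38.
4. `except ValueError` is not reached.
Result: 38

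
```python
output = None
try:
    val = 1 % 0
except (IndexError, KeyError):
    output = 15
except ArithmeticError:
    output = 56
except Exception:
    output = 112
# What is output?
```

Step-by-step execution trace:
1. `val = 1 % 0` raises ZeroDivisionError.
2. `except (IndexError, KeyError)` does not match ZeroDivisionError; skipped.
3. `except ArithmeticError` matches (ZeroDivisionError is a subclass of ArithmeticError) → output = 56.
4. `except Exception` is not reached.
Result: 56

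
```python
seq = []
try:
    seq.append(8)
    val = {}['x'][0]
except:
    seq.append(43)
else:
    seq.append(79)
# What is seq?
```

Step-by-step execution trace:
1. try: `seq.append(8)` → seq = [8].
2. `val = {}['x'][0]` raises KeyError.
3. bare `except` matches → `seq.append(43)` → seq = [8, 43].
4. `else` is skipped (an exception was raised).
Result: [8, 43]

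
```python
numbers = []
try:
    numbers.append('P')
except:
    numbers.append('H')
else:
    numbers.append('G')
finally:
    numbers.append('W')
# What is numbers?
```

Step-by-step execution trace:
1. try: `numbers.append('P')` → numbers = ['P']. No exception raised.
2. `except` is skipped.
3. `else` runs: `numbers.append('G')` → numbers = ['P', 'G'].
4. `finally` always runs: `numbers.append('W')` → numbers = ['P', 'G', 'W'].
Result: ['P', 'G', 'W']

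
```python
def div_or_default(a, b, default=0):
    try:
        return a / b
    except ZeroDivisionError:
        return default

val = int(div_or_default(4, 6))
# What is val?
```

Step-by-step execution trace:
1. `div_or_default(4, 6)` enters try: `return 4 / 6` → returns 0.6666666666666666. No exception raised.
2. `except ZeroDivisionError` is skipped.
3. `int(0.6666666666666666)` → 0 → val = 0.
Result: 0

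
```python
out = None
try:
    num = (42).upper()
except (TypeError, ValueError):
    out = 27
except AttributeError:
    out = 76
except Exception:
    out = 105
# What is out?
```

Step-by-step execution trace:
1. `num = (42).upper()` raises AttributeError.
2. `except (TypeError, ValueError)` does not match AttributeError; skipped.
3. `except AttributeError` matches (exact type match) → out = 76.
4. `except Exception` is not reached.
Result: 76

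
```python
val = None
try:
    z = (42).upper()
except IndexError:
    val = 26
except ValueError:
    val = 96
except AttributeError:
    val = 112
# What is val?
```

Step-by-step execution trace:
1. `z = (42).upper()` raises AttributeError.
2. `except IndexError` does not match AttributeError; skipped.
3. `except ValueError` does not match AttributeError; skipped.
4. `except AttributeError` matches → val = 112.
Result: 112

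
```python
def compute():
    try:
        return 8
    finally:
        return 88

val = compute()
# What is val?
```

Step-by-step execution trace:
1. `compute()` enters try: `return 8` sets pending return value 8.
2. Before returning, `finally: return 88` runs and overrides the pending return.
3. compute() returns 88 → val = 88.
Result: 88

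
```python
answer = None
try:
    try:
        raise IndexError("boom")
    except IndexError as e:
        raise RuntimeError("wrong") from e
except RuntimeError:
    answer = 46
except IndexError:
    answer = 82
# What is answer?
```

Step-by-step execution trace:
1. Inner try raises IndexError; inner `except IndexError as e` catches it.
2. `raise RuntimeError(...) from e` raises RuntimeError (IndexError is attached as __cause__, but only RuntimeError is active).
3. Outer `except RuntimeError` matches → answer = 46.
4. `except IndexError` is not reached.
Result: 46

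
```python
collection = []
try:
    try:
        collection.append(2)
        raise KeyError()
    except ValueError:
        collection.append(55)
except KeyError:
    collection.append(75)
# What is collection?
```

Step-by-step execution trace:
1. Inner try: `collection.append(2)` → collection = [2].
2. `raise KeyError()` raises KeyError.
3. Inner `except ValueError` does not match KeyError; exception propagates to outer try.
4. Outer `except KeyError` matches → `collection.append(75)` → collection = [2, 75].
Result: [2, 75]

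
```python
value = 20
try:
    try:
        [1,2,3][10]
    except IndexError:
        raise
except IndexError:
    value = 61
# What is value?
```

Step-by-step execution trace:
1. Inner try: `[1,2,3][10]` raises IndexError.
2. Inner `except IndexError` matches; bare `raise` re-raises the same IndexError.
3. Outer `except IndexError` matches → value = 61.
Result: 61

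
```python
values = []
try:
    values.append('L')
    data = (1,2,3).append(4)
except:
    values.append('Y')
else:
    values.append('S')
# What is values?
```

Step-by-step execution trace:
1. try: `values.append('L')` → values = ['L'].
2. `data = (1,2,3).append(4)` raises AttributeError.
3. bare `except` matches → `values.append('Y')` → values = ['L', 'Y'].
4. `else` is skipped (an exception was raised).
Result: ['L', 'Y']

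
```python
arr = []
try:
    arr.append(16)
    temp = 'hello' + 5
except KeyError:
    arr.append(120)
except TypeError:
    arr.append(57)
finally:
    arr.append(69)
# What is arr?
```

Step-by-step execution trace:
1. try: `arr.append(16)` → arr = [16].
2. `temp = 'hello' + 5` raises TypeError.
3. `except KeyError` does not match TypeError; skipped.
4. `except TypeError` matches → `arr.append(57)` → arr = [16, 57].
5. finally always runs: `arr.append(69)` → arr = [16, 57, 69].
Result: [16, 57, 69]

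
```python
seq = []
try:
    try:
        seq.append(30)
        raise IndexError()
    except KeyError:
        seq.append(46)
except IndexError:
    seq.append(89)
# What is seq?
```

Step-by-step execution trace:
1. Inner try: `seq.append(30)` → seq = [30].
2. `raise IndexError()` raises IndexError.
3. Inner `except KeyError` does not match IndexError; exception propagates to outer try.
4. Outer `except IndexError` matches → `seq.append(89)` → seq = [30, 89].
Result: [30, 89]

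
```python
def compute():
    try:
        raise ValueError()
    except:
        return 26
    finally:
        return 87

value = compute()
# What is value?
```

Step-by-step execution trace:
1. `compute()` enters try: `raise ValueError()` raises ValueError.
2. bare `except` matches → `return 26` sets pending return value 26.
3. Before returning, `finally: return 87` runs and overrides the pending return.
4. compute() returns 87 → value = 87.
Result: 87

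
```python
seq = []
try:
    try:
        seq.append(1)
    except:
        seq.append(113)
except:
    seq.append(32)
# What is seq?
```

Step-by-step execution trace:
1. Inner try: `seq.append(1)` → seq = [1]. No exception raised.
2. Inner `except` is skipped.
3. Inner try completes normally; outer `except` is skipped.
Result: [1]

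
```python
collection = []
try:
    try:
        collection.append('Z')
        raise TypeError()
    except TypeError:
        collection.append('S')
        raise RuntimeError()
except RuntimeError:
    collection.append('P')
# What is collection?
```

Step-by-step execution trace:
1. Inner try: `collection.append('Z')` → collection = ['Z'].
2. `raise TypeError()` raises TypeError.
3. Inner `except TypeError` matches → `collection.append('S')` → collection = ['Z', 'S'].
4. `raise RuntimeError()` raises RuntimeError; propagates to outer try.
5. Outer `except RuntimeError` matches → `collection.append('P')` → collection = ['Z', 'S', 'P'].
Result: ['Z', 'S', 'P']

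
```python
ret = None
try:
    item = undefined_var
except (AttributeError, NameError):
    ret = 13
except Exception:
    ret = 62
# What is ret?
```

Step-by-step execution trace:
1. `item = undefined_var` raises NameError.
2. `except (AttributeError, NameError)` matches (NameError is in the tuple) → ret = 13.
3. `except Exception` is not reached.
Result: 13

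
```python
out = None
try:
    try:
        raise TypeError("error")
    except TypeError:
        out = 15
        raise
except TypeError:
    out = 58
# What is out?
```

Step-by-step execution trace:
1. Inner try: `raise TypeError("error")` raises TypeError.
2. Inner `except TypeError` matches → out = 15.
3. bare `raise` re-raises the same TypeError.
4. Outer `except TypeError` matches → out = 58.
Result: 58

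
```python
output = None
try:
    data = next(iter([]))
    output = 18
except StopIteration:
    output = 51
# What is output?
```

Step-by-step execution trace:
1. `data = next(iter([]))` raises StopIteration.
2. `output = 18` is not reached.
3. `except StopIteration` matches → output = 51.
Result: 51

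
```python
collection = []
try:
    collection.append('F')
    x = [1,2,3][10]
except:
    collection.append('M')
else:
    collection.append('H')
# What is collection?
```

Step-by-step execution trace:
1. try: `collection.append('F')` → collection = ['F'].
2. `x = [1,2,3][10]` raises IndexError.
3. bare `except` matches → `collection.append('M')` → collection = ['F', 'M'].
4. `else` is skipped (an exception was raised).
Result: ['F', 'M']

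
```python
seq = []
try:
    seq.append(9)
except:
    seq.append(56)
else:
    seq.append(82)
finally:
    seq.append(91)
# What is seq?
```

Step-by-step execution trace:
1. try: `seq.append(9)` → seq = [9]. No exception raised.
2. `except` is skipped.
3. `else` runs: `seq.append(82)` → seq = [9, 82].
4. `finally` always runs: `seq.append(91)` → seq = [9, 82, 91].
Result: [9, 82, 91]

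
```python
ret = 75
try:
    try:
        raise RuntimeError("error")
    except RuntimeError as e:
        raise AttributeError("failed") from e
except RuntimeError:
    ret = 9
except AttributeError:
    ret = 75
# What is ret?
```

Step-by-step execution trace:
1. Inner try raises RuntimeError; inner `except RuntimeError as e` catches it.
2. `raise AttributeError(...) from e` raises AttributeError (RuntimeError is attached as __cause__, but only AttributeError is active).
3. Outer `except RuntimeError` does not match AttributeError; skipped.
4. Outer `except AttributeError` matches → ret = 75.
Result: 75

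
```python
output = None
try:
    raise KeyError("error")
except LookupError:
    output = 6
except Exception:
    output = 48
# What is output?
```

Step-by-step execution trace:
1. `raise KeyError(...)` raises KeyError.
2. `except LookupError` matches (KeyError is a subclass of LookupError) → output = 6.
3. `except Exception` is not reached.
Result: 6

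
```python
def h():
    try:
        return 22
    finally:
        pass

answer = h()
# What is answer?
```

Step-by-step execution trace:
1. `h()` enters try: `return 22` sets pending return value 22.
2. Before returning, `finally: pass` runs (no effect).
3. h() returns 22 → answer = 22.
Result: 22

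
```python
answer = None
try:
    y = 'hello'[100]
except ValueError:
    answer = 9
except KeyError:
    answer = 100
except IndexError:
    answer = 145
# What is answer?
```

Step-by-step execution trace:
1. `y = 'hello'[100]` raises IndexError.
2. `except ValueError` does not match IndexError; skipped.
3. `except KeyError` does not match IndexError; skipped.
4. `except IndexError` matches → answer = 145.
Result: 145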